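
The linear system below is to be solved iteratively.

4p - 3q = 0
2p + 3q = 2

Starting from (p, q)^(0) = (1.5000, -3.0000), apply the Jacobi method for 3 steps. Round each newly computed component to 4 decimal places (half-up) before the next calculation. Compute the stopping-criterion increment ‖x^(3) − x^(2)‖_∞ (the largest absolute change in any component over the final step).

Iteration 1:
  p = (0 - (-3)·-3.0000) / (4) = -2.2500
  q = (2 - (2)·1.5000) / (3) = -0.3333
Iteration 2:
  p = (0 - (-3)·-0.3333) / (4) = -0.2500
  q = (2 - (2)·-2.2500) / (3) = 2.1667
Iteration 3:
  p = (0 - (-3)·2.1667) / (4) = 1.6250
  q = (2 - (2)·-0.2500) / (3) = 0.8333
Change: (1.8750, -1.3334) → max |·| = 1.8750

1.8750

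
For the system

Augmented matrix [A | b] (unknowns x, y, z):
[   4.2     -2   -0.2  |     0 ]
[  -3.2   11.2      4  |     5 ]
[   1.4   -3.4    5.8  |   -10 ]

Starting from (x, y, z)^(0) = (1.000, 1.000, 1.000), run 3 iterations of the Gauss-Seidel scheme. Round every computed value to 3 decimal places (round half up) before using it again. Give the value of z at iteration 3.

Iteration 1:
  x = (0 - (-2)·1.000 - (-0.2)·1.000) / (4.2) = 0.524
  y = (5 - (-3.2)·0.524 - (4)·1.000) / (11.2) = 0.239
  z = (-10 - (1.4)·0.524 - (-3.4)·0.239) / (5.8) = -1.711
Iteration 2:
  x = (0 - (-2)·0.239 - (-0.2)·-1.711) / (4.2) = 0.032
  y = (5 - (-3.2)·0.032 - (4)·-1.711) / (11.2) = 1.067
  z = (-10 - (1.4)·0.032 - (-3.4)·1.067) / (5.8) = -1.106
Iteration 3:
  x = (0 - (-2)·1.067 - (-0.2)·-1.106) / (4.2) = 0.455
  y = (5 - (-3.2)·0.455 - (4)·-1.106) / (11.2) = 0.971
  z = (-10 - (1.4)·0.455 - (-3.4)·0.971) / (5.8) = -1.265

-1.265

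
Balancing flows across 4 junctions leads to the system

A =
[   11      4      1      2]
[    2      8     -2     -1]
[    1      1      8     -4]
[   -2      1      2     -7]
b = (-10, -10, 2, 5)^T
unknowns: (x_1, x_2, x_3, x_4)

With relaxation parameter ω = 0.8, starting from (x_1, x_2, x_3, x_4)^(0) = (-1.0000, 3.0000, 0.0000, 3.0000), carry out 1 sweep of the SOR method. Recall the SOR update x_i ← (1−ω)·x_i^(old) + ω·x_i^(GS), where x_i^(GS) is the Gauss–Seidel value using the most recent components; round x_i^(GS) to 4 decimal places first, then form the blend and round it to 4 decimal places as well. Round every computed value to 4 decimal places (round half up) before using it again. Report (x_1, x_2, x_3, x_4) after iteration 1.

Iteration 1:
  x_1: GS value = (-10 - (4)·3.0000 - (1)·0.0000 - (2)·3.0000) / (11) = -2.5455;  x_1 ← (1−ω)·-1.0000 + ω·-2.5455 = -2.2364
  x_2: GS value = (-10 - (2)·-2.2364 - (-2)·0.0000 - (-1)·3.0000) / (8) = -0.3159;  x_2 ← (1−ω)·3.0000 + ω·-0.3159 = 0.3473
  x_3: GS value = (2 - (1)·-2.2364 - (1)·0.3473 - (-4)·3.0000) / (8) = 1.9861;  x_3 ← (1−ω)·0.0000 + ω·1.9861 = 1.5889
  x_4: GS value = (5 - (-2)·-2.2364 - (1)·0.3473 - (2)·1.5889) / (-7) = 0.4283;  x_4 ← (1−ω)·3.0000 + ω·0.4283 = 0.9426

(-2.2364, 0.3473, 1.5889, 0.9426)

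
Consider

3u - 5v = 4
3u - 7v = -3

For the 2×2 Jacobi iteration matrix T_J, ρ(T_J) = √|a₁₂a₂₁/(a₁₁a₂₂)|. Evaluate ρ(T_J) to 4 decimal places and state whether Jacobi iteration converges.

0.8452

a₁₂a₂₁/(a₁₁a₂₂) = (-5)·(3) / ((3)·(-7)) = 0.714286
ρ = √|0.714286| = √0.714286 = 0.8452
ρ < 1, so Jacobi converges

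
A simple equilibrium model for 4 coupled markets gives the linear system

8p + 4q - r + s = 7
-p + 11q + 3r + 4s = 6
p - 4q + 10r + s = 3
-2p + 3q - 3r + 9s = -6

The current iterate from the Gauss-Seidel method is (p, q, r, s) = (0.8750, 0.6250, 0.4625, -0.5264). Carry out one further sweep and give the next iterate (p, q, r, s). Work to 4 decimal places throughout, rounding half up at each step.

One sweep:
  p = (7 - (4)·0.6250 - (-1)·0.4625 - (1)·-0.5264) / (8) = 0.6861
  q = (6 - (-1)·0.6861 - (3)·0.4625 - (4)·-0.5264) / (11) = 0.6731
  r = (3 - (1)·0.6861 - (-4)·0.6731 - (1)·-0.5264) / (10) = 0.5533
  s = (-6 - (-2)·0.6861 - (3)·0.6731 - (-3)·0.5533) / (9) = -0.5541

(0.6861, 0.6731, 0.5533, -0.5541)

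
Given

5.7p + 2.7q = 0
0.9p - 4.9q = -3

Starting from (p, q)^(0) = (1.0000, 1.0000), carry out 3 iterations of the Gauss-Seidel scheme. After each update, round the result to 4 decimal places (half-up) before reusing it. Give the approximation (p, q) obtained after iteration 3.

(-0.2683, 0.5630)

Iteration 1:
  p = (0 - (2.7)·1.0000) / (5.7) = -0.4737
  q = (-3 - (0.9)·-0.4737) / (-4.9) = 0.5252
Iteration 2:
  p = (0 - (2.7)·0.5252) / (5.7) = -0.2488
  q = (-3 - (0.9)·-0.2488) / (-4.9) = 0.5665
Iteration 3:
  p = (0 - (2.7)·0.5665) / (5.7) = -0.2683
  q = (-3 - (0.9)·-0.2683) / (-4.9) = 0.5630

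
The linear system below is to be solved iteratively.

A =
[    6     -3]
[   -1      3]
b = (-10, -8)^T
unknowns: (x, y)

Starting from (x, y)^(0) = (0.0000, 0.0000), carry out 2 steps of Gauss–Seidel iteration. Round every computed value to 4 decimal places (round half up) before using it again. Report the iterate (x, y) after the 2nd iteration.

(-3.2778, -3.7593)

Iteration 1:
  x = (-10 - (-3)·0.0000) / (6) = -1.6667
  y = (-8 - (-1)·-1.6667) / (3) = -3.2222
Iteration 2:
  x = (-10 - (-3)·-3.2222) / (6) = -3.2778
  y = (-8 - (-1)·-3.2778) / (3) = -3.7593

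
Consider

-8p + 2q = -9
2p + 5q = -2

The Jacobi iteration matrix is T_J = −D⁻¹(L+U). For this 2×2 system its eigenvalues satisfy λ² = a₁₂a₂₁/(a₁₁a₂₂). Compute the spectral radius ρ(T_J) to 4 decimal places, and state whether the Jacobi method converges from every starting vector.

a₁₂a₂₁/(a₁₁a₂₂) = (2)·(2) / ((-8)·(5)) = -0.100000
ρ = √|-0.100000| = √0.100000 = 0.3162
ρ < 1, so Jacobi converges

0.3162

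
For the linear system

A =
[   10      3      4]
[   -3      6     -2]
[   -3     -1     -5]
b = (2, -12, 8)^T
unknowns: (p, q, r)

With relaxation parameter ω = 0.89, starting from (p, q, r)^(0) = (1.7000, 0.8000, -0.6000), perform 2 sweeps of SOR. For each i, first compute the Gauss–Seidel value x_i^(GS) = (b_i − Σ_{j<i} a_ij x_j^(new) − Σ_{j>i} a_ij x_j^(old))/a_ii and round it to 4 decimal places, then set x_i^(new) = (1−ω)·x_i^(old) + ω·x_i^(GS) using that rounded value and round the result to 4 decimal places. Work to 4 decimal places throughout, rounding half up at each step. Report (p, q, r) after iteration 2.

Iteration 1:
  p: GS value = (2 - (3)·0.8000 - (4)·-0.6000) / (10) = 0.2000;  p ← (1−ω)·1.7000 + ω·0.2000 = 0.3650
  q: GS value = (-12 - (-3)·0.3650 - (-2)·-0.6000) / (6) = -2.0175;  q ← (1−ω)·0.8000 + ω·-2.0175 = -1.7076
  r: GS value = (8 - (-3)·0.3650 - (-1)·-1.7076) / (-5) = -1.4775;  r ← (1−ω)·-0.6000 + ω·-1.4775 = -1.3810
Iteration 2:
  p: GS value = (2 - (3)·-1.7076 - (4)·-1.3810) / (10) = 1.2647;  p ← (1−ω)·0.3650 + ω·1.2647 = 1.1657
  q: GS value = (-12 - (-3)·1.1657 - (-2)·-1.3810) / (6) = -1.8775;  q ← (1−ω)·-1.7076 + ω·-1.8775 = -1.8588
  r: GS value = (8 - (-3)·1.1657 - (-1)·-1.8588) / (-5) = -1.9277;  r ← (1−ω)·-1.3810 + ω·-1.9277 = -1.8676

(1.1657, -1.8588, -1.8676)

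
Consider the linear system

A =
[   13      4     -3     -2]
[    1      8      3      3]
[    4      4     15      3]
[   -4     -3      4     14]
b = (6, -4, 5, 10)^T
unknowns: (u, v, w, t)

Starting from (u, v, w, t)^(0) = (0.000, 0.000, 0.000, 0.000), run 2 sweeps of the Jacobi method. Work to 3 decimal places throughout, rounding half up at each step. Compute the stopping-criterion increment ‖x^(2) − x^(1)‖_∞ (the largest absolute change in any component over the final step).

Iteration 1:
  u = (6 - (4)·0.000 - (-3)·0.000 - (-2)·0.000) / (13) = 0.462
  v = (-4 - (1)·0.000 - (3)·0.000 - (3)·0.000) / (8) = -0.500
  w = (5 - (4)·0.000 - (4)·0.000 - (3)·0.000) / (15) = 0.333
  t = (10 - (-4)·0.000 - (-3)·0.000 - (4)·0.000) / (14) = 0.714
Iteration 2:
  u = (6 - (4)·-0.500 - (-3)·0.333 - (-2)·0.714) / (13) = 0.802
  v = (-4 - (1)·0.462 - (3)·0.333 - (3)·0.714) / (8) = -0.950
  w = (5 - (4)·0.462 - (4)·-0.500 - (3)·0.714) / (15) = 0.201
  t = (10 - (-4)·0.462 - (-3)·-0.500 - (4)·0.333) / (14) = 0.644
Change: (0.340, -0.450, -0.132, -0.070) → max |·| = 0.450

0.450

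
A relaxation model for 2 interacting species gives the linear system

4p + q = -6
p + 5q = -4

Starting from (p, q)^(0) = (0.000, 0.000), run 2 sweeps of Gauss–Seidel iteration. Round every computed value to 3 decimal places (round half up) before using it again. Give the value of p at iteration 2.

Iteration 1:
  p = (-6 - (1)·0.000) / (4) = -1.500
  q = (-4 - (1)·-1.500) / (5) = -0.500
Iteration 2:
  p = (-6 - (1)·-0.500) / (4) = -1.375
  q = (-4 - (1)·-1.375) / (5) = -0.525

-1.375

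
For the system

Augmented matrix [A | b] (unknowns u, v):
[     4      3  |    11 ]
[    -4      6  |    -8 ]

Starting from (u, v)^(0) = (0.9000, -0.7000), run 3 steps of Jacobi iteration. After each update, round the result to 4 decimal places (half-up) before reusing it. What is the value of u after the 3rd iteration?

2.1125

Iteration 1:
  u = (11 - (3)·-0.7000) / (4) = 3.2750
  v = (-8 - (-4)·0.9000) / (6) = -0.7333
Iteration 2:
  u = (11 - (3)·-0.7333) / (4) = 3.3000
  v = (-8 - (-4)·3.2750) / (6) = 0.8500
Iteration 3:
  u = (11 - (3)·0.8500) / (4) = 2.1125
  v = (-8 - (-4)·3.3000) / (6) = 0.8667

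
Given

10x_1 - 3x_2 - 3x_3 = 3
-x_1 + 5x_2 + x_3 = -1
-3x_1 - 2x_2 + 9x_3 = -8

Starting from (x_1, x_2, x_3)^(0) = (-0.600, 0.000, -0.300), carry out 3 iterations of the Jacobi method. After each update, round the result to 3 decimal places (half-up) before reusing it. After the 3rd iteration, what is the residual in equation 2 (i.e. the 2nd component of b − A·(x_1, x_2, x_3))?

0.196

Iteration 1:
  x_1 = (3 - (-3)·0.000 - (-3)·-0.300) / (10) = 0.210
  x_2 = (-1 - (-1)·-0.600 - (1)·-0.300) / (5) = -0.260
  x_3 = (-8 - (-3)·-0.600 - (-2)·0.000) / (9) = -1.089
Iteration 2:
  x_1 = (3 - (-3)·-0.260 - (-3)·-1.089) / (10) = -0.105
  x_2 = (-1 - (-1)·0.210 - (1)·-1.089) / (5) = 0.060
  x_3 = (-8 - (-3)·0.210 - (-2)·-0.260) / (9) = -0.877
Iteration 3:
  x_1 = (3 - (-3)·0.060 - (-3)·-0.877) / (10) = 0.055
  x_2 = (-1 - (-1)·-0.105 - (1)·-0.877) / (5) = -0.046
  x_3 = (-8 - (-3)·-0.105 - (-2)·0.060) / (9) = -0.911
Residual b − A·x = (-0.421, 0.196, 0.272)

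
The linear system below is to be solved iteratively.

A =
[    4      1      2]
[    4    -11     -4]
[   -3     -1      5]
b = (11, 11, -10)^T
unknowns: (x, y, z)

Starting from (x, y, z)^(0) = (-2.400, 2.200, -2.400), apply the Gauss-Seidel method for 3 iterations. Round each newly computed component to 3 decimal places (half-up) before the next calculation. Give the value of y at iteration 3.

0.373

Iteration 1:
  x = (11 - (1)·2.200 - (2)·-2.400) / (4) = 3.400
  y = (11 - (4)·3.400 - (-4)·-2.400) / (-11) = 1.109
  z = (-10 - (-3)·3.400 - (-1)·1.109) / (5) = 0.262
Iteration 2:
  x = (11 - (1)·1.109 - (2)·0.262) / (4) = 2.342
  y = (11 - (4)·2.342 - (-4)·0.262) / (-11) = -0.244
  z = (-10 - (-3)·2.342 - (-1)·-0.244) / (5) = -0.644
Iteration 3:
  x = (11 - (1)·-0.244 - (2)·-0.644) / (4) = 3.133
  y = (11 - (4)·3.133 - (-4)·-0.644) / (-11) = 0.373
  z = (-10 - (-3)·3.133 - (-1)·0.373) / (5) = -0.046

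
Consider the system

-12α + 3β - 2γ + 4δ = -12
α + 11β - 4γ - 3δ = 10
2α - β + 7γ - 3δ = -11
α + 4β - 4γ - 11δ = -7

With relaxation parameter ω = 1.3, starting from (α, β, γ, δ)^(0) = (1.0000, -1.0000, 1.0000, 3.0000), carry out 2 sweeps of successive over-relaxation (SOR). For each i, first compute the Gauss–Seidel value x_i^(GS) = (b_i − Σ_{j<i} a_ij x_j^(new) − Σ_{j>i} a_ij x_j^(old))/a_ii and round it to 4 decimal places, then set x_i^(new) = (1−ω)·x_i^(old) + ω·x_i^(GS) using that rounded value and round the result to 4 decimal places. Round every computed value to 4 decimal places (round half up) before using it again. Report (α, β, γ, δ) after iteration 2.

Iteration 1:
  α: GS value = (-12 - (3)·-1.0000 - (-2)·1.0000 - (4)·3.0000) / (-12) = 1.5833;  α ← (1−ω)·1.0000 + ω·1.5833 = 1.7583
  β: GS value = (10 - (1)·1.7583 - (-4)·1.0000 - (-3)·3.0000) / (11) = 1.9311;  β ← (1−ω)·-1.0000 + ω·1.9311 = 2.8104
  γ: GS value = (-11 - (2)·1.7583 - (-1)·2.8104 - (-3)·3.0000) / (7) = -0.3866;  γ ← (1−ω)·1.0000 + ω·-0.3866 = -0.8026
  δ: GS value = (-7 - (1)·1.7583 - (4)·2.8104 - (-4)·-0.8026) / (-11) = 2.1100;  δ ← (1−ω)·3.0000 + ω·2.1100 = 1.8430
Iteration 2:
  α: GS value = (-12 - (3)·2.8104 - (-2)·-0.8026 - (4)·1.8430) / (-12) = 2.4507;  α ← (1−ω)·1.7583 + ω·2.4507 = 2.6584
  β: GS value = (10 - (1)·2.6584 - (-4)·-0.8026 - (-3)·1.8430) / (11) = 0.8782;  β ← (1−ω)·2.8104 + ω·0.8782 = 0.2985
  γ: GS value = (-11 - (2)·2.6584 - (-1)·0.2985 - (-3)·1.8430) / (7) = -1.4985;  γ ← (1−ω)·-0.8026 + ω·-1.4985 = -1.7073
  δ: GS value = (-7 - (1)·2.6584 - (4)·0.2985 - (-4)·-1.7073) / (-11) = 1.6074;  δ ← (1−ω)·1.8430 + ω·1.6074 = 1.5367

(2.6584, 0.2985, -1.7073, 1.5367)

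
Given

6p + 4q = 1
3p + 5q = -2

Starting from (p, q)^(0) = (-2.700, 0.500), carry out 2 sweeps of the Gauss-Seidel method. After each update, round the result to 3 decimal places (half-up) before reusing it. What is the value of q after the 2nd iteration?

Iteration 1:
  p = (1 - (4)·0.500) / (6) = -0.167
  q = (-2 - (3)·-0.167) / (5) = -0.300
Iteration 2:
  p = (1 - (4)·-0.300) / (6) = 0.367
  q = (-2 - (3)·0.367) / (5) = -0.620

-0.620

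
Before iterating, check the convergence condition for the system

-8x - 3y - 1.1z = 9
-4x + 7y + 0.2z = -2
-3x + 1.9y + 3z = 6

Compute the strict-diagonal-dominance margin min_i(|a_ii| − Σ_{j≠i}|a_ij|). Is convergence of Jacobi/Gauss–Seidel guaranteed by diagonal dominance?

-1.9

row 1: |-8| − (3+1.1) = 3.9
row 2: |7| − (4+0.2) = 2.8
row 3: |3| − (3+1.9) = -1.9
minimum over rows = -1.9 → not strictly diagonally dominant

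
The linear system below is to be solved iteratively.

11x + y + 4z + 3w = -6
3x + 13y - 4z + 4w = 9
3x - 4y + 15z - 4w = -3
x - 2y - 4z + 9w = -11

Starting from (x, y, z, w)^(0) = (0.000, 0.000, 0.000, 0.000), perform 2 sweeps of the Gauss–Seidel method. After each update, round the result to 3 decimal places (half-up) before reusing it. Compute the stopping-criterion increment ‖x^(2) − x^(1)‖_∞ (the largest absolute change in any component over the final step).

Iteration 1:
  x = (-6 - (1)·0.000 - (4)·0.000 - (3)·0.000) / (11) = -0.545
  y = (9 - (3)·-0.545 - (-4)·0.000 - (4)·0.000) / (13) = 0.818
  z = (-3 - (3)·-0.545 - (-4)·0.818 - (-4)·0.000) / (15) = 0.127
  w = (-11 - (1)·-0.545 - (-2)·0.818 - (-4)·0.127) / (9) = -0.923
Iteration 2:
  x = (-6 - (1)·0.818 - (4)·0.127 - (3)·-0.923) / (11) = -0.414
  y = (9 - (3)·-0.414 - (-4)·0.127 - (4)·-0.923) / (13) = 1.111
  z = (-3 - (3)·-0.414 - (-4)·1.111 - (-4)·-0.923) / (15) = -0.067
  w = (-11 - (1)·-0.414 - (-2)·1.111 - (-4)·-0.067) / (9) = -0.959
Change: (0.131, 0.293, -0.194, -0.036) → max |·| = 0.293

0.293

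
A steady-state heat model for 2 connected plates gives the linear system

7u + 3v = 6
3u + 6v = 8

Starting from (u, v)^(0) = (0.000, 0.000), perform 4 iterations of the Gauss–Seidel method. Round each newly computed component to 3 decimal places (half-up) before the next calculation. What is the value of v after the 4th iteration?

1.149

Iteration 1:
  u = (6 - (3)·0.000) / (7) = 0.857
  v = (8 - (3)·0.857) / (6) = 0.905
Iteration 2:
  u = (6 - (3)·0.905) / (7) = 0.469
  v = (8 - (3)·0.469) / (6) = 1.099
Iteration 3:
  u = (6 - (3)·1.099) / (7) = 0.386
  v = (8 - (3)·0.386) / (6) = 1.140
Iteration 4:
  u = (6 - (3)·1.140) / (7) = 0.369
  v = (8 - (3)·0.369) / (6) = 1.149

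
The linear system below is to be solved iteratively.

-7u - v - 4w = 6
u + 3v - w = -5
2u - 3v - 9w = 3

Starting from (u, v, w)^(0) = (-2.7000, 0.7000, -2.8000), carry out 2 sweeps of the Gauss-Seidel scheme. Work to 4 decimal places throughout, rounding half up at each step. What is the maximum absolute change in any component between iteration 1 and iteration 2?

1.6909

Iteration 1:
  u = (6 - (-1)·0.7000 - (-4)·-2.8000) / (-7) = 0.6429
  v = (-5 - (1)·0.6429 - (-1)·-2.8000) / (3) = -2.8143
  w = (3 - (2)·0.6429 - (-3)·-2.8143) / (-9) = 0.7476
Iteration 2:
  u = (6 - (-1)·-2.8143 - (-4)·0.7476) / (-7) = -0.8823
  v = (-5 - (1)·-0.8823 - (-1)·0.7476) / (3) = -1.1234
  w = (3 - (2)·-0.8823 - (-3)·-1.1234) / (-9) = -0.1549
Change: (-1.5252, 1.6909, -0.9025) → max |·| = 1.6909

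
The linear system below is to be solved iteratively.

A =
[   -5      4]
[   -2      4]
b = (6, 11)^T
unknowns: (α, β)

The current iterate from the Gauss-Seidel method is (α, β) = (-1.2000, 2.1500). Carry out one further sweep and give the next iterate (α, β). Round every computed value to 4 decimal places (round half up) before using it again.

(0.5200, 3.0100)

One sweep:
  α = (6 - (4)·2.1500) / (-5) = 0.5200
  β = (11 - (-2)·0.5200) / (4) = 3.0100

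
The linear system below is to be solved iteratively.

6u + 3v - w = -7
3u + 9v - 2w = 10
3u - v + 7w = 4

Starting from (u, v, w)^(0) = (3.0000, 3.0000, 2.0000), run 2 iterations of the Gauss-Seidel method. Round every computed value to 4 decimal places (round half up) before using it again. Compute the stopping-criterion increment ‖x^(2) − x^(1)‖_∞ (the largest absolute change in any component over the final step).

Iteration 1:
  u = (-7 - (3)·3.0000 - (-1)·2.0000) / (6) = -2.3333
  v = (10 - (3)·-2.3333 - (-2)·2.0000) / (9) = 2.3333
  w = (4 - (3)·-2.3333 - (-1)·2.3333) / (7) = 1.9047
Iteration 2:
  u = (-7 - (3)·2.3333 - (-1)·1.9047) / (6) = -2.0159
  v = (10 - (3)·-2.0159 - (-2)·1.9047) / (9) = 2.2063
  w = (4 - (3)·-2.0159 - (-1)·2.2063) / (7) = 1.7506
Change: (0.3174, -0.1270, -0.1541) → max |·| = 0.3174

0.3174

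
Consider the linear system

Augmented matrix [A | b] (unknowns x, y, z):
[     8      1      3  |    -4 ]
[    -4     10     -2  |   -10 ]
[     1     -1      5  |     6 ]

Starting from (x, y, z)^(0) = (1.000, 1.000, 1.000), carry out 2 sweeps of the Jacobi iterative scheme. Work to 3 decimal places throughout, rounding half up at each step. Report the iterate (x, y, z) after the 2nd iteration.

Iteration 1:
  x = (-4 - (1)·1.000 - (3)·1.000) / (8) = -1.000
  y = (-10 - (-4)·1.000 - (-2)·1.000) / (10) = -0.400
  z = (6 - (1)·1.000 - (-1)·1.000) / (5) = 1.200
Iteration 2:
  x = (-4 - (1)·-0.400 - (3)·1.200) / (8) = -0.900
  y = (-10 - (-4)·-1.000 - (-2)·1.200) / (10) = -1.160
  z = (6 - (1)·-1.000 - (-1)·-0.400) / (5) = 1.320

(-0.900, -1.160, 1.320)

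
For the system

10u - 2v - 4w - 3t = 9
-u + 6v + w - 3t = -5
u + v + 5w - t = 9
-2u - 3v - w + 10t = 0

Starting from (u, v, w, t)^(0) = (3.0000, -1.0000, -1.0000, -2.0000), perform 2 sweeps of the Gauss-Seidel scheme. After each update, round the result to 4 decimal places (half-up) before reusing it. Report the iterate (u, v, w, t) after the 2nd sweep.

Iteration 1:
  u = (9 - (-2)·-1.0000 - (-4)·-1.0000 - (-3)·-2.0000) / (10) = -0.3000
  v = (-5 - (-1)·-0.3000 - (1)·-1.0000 - (-3)·-2.0000) / (6) = -1.7167
  w = (9 - (1)·-0.3000 - (1)·-1.7167 - (-1)·-2.0000) / (5) = 1.8033
  t = (0 - (-2)·-0.3000 - (-3)·-1.7167 - (-1)·1.8033) / (10) = -0.3947
Iteration 2:
  u = (9 - (-2)·-1.7167 - (-4)·1.8033 - (-3)·-0.3947) / (10) = 1.1596
  v = (-5 - (-1)·1.1596 - (1)·1.8033 - (-3)·-0.3947) / (6) = -1.1380
  w = (9 - (1)·1.1596 - (1)·-1.1380 - (-1)·-0.3947) / (5) = 1.7167
  t = (0 - (-2)·1.1596 - (-3)·-1.1380 - (-1)·1.7167) / (10) = 0.0622

(1.1596, -1.1380, 1.7167, 0.0622)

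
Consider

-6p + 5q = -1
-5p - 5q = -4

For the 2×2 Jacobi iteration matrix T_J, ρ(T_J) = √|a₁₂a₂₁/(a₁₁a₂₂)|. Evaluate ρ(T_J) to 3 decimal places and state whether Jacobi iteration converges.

a₁₂a₂₁/(a₁₁a₂₂) = (5)·(-5) / ((-6)·(-5)) = -0.833333
ρ = √|-0.833333| = √0.833333 = 0.913
ρ < 1, so Jacobi converges

0.913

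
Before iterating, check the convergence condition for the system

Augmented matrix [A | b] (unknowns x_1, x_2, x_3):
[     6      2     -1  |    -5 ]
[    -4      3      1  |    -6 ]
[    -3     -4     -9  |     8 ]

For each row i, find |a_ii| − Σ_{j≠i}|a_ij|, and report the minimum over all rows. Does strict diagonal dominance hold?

row 1: |6| − (2+1) = 3
row 2: |3| − (4+1) = -2
row 3: |-9| − (3+4) = 2
minimum over rows = -2 → not strictly diagonally dominant

-2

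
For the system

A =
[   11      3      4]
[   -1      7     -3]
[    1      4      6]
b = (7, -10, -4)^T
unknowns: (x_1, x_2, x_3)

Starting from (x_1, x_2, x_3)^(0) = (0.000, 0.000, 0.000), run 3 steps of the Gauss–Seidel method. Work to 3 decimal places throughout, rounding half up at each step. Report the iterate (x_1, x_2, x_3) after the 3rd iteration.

Iteration 1:
  x_1 = (7 - (3)·0.000 - (4)·0.000) / (11) = 0.636
  x_2 = (-10 - (-1)·0.636 - (-3)·0.000) / (7) = -1.338
  x_3 = (-4 - (1)·0.636 - (4)·-1.338) / (6) = 0.119
Iteration 2:
  x_1 = (7 - (3)·-1.338 - (4)·0.119) / (11) = 0.958
  x_2 = (-10 - (-1)·0.958 - (-3)·0.119) / (7) = -1.241
  x_3 = (-4 - (1)·0.958 - (4)·-1.241) / (6) = 0.001
Iteration 3:
  x_1 = (7 - (3)·-1.241 - (4)·0.001) / (11) = 0.974
  x_2 = (-10 - (-1)·0.974 - (-3)·0.001) / (7) = -1.289
  x_3 = (-4 - (1)·0.974 - (4)·-1.289) / (6) = 0.030

(0.974, -1.289, 0.030)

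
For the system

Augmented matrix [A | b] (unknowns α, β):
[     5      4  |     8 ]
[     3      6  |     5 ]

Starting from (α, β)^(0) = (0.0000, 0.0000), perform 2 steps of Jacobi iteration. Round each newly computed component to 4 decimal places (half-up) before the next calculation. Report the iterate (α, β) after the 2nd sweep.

Iteration 1:
  α = (8 - (4)·0.0000) / (5) = 1.6000
  β = (5 - (3)·0.0000) / (6) = 0.8333
Iteration 2:
  α = (8 - (4)·0.8333) / (5) = 0.9334
  β = (5 - (3)·1.6000) / (6) = 0.0333

(0.9334, 0.0333)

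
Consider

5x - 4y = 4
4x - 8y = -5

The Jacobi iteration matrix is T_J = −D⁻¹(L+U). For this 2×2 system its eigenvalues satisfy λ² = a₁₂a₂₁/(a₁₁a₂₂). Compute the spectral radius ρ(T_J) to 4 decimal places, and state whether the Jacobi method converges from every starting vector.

a₁₂a₂₁/(a₁₁a₂₂) = (-4)·(4) / ((5)·(-8)) = 0.400000
ρ = √|0.400000| = √0.400000 = 0.6325
ρ < 1, so Jacobi converges

0.6325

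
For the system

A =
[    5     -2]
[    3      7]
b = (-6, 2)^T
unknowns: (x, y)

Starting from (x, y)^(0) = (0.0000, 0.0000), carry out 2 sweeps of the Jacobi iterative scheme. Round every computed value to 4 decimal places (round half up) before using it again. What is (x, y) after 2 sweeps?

Iteration 1:
  x = (-6 - (-2)·0.0000) / (5) = -1.2000
  y = (2 - (3)·0.0000) / (7) = 0.2857
Iteration 2:
  x = (-6 - (-2)·0.2857) / (5) = -1.0857
  y = (2 - (3)·-1.2000) / (7) = 0.8000

(-1.0857, 0.8000)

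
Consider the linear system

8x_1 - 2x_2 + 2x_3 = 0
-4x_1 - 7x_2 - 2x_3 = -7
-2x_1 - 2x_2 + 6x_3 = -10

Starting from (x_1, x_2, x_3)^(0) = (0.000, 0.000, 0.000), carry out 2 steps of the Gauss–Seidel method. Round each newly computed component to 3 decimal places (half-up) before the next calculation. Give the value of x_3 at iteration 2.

Iteration 1:
  x_1 = (0 - (-2)·0.000 - (2)·0.000) / (8) = 0.000
  x_2 = (-7 - (-4)·0.000 - (-2)·0.000) / (-7) = 1.000
  x_3 = (-10 - (-2)·0.000 - (-2)·1.000) / (6) = -1.333
Iteration 2:
  x_1 = (0 - (-2)·1.000 - (2)·-1.333) / (8) = 0.583
  x_2 = (-7 - (-4)·0.583 - (-2)·-1.333) / (-7) = 1.048
  x_3 = (-10 - (-2)·0.583 - (-2)·1.048) / (6) = -1.123

-1.123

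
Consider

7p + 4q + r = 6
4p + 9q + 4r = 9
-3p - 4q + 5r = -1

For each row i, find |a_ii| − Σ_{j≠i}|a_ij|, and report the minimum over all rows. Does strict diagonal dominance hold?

row 1: |7| − (4+1) = 2
row 2: |9| − (4+4) = 1
row 3: |5| − (3+4) = -2
minimum over rows = -2 → not strictly diagonally dominant

-2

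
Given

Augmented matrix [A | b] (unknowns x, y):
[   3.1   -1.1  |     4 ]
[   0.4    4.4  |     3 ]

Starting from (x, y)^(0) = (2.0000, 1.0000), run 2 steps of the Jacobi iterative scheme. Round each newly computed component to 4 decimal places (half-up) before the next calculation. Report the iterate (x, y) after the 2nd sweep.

(1.4677, 0.5323)

Iteration 1:
  x = (4 - (-1.1)·1.0000) / (3.1) = 1.6452
  y = (3 - (0.4)·2.0000) / (4.4) = 0.5000
Iteration 2:
  x = (4 - (-1.1)·0.5000) / (3.1) = 1.4677
  y = (3 - (0.4)·1.6452) / (4.4) = 0.5323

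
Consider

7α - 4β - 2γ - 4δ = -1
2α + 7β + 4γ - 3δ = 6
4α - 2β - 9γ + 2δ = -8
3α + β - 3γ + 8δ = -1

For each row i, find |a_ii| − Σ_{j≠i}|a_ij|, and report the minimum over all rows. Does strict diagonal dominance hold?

-3

row 1: |7| − (4+2+4) = -3
row 2: |7| − (2+4+3) = -2
row 3: |-9| − (4+2+2) = 1
row 4: |8| − (3+1+3) = 1
minimum over rows = -3 → not strictly diagonally dominant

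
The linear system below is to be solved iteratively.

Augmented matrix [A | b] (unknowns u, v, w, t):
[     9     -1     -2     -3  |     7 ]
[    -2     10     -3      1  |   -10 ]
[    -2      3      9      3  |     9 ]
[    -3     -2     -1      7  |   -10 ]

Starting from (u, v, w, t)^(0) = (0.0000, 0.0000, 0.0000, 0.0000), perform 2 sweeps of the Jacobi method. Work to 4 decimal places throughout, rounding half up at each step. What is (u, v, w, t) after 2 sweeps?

(0.4127, -0.4016, 1.9824, -1.2381)

Iteration 1:
  u = (7 - (-1)·0.0000 - (-2)·0.0000 - (-3)·0.0000) / (9) = 0.7778
  v = (-10 - (-2)·0.0000 - (-3)·0.0000 - (1)·0.0000) / (10) = -1.0000
  w = (9 - (-2)·0.0000 - (3)·0.0000 - (3)·0.0000) / (9) = 1.0000
  t = (-10 - (-3)·0.0000 - (-2)·0.0000 - (-1)·0.0000) / (7) = -1.4286
Iteration 2:
  u = (7 - (-1)·-1.0000 - (-2)·1.0000 - (-3)·-1.4286) / (9) = 0.4127
  v = (-10 - (-2)·0.7778 - (-3)·1.0000 - (1)·-1.4286) / (10) = -0.4016
  w = (9 - (-2)·0.7778 - (3)·-1.0000 - (3)·-1.4286) / (9) = 1.9824
  t = (-10 - (-3)·0.7778 - (-2)·-1.0000 - (-1)·1.0000) / (7) = -1.2381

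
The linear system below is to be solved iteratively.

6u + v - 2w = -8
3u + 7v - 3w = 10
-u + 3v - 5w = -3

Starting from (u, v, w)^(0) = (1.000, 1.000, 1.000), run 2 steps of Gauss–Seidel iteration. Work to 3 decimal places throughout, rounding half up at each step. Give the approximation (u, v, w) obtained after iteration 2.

(-0.977, 2.811, 2.482)

Iteration 1:
  u = (-8 - (1)·1.000 - (-2)·1.000) / (6) = -1.167
  v = (10 - (3)·-1.167 - (-3)·1.000) / (7) = 2.357
  w = (-3 - (-1)·-1.167 - (3)·2.357) / (-5) = 2.248
Iteration 2:
  u = (-8 - (1)·2.357 - (-2)·2.248) / (6) = -0.977
  v = (10 - (3)·-0.977 - (-3)·2.248) / (7) = 2.811
  w = (-3 - (-1)·-0.977 - (3)·2.811) / (-5) = 2.482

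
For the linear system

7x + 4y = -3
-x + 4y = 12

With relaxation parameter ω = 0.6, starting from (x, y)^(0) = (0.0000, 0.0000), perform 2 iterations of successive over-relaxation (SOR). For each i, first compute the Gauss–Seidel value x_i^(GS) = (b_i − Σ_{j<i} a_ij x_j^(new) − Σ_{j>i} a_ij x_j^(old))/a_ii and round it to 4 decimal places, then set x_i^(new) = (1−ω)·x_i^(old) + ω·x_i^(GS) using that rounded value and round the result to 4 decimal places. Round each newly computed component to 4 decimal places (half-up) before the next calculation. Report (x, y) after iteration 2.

Iteration 1:
  x: GS value = (-3 - (4)·0.0000) / (7) = -0.4286;  x ← (1−ω)·0.0000 + ω·-0.4286 = -0.2572
  y: GS value = (12 - (-1)·-0.2572) / (4) = 2.9357;  y ← (1−ω)·0.0000 + ω·2.9357 = 1.7614
Iteration 2:
  x: GS value = (-3 - (4)·1.7614) / (7) = -1.4351;  x ← (1−ω)·-0.2572 + ω·-1.4351 = -0.9639
  y: GS value = (12 - (-1)·-0.9639) / (4) = 2.7590;  y ← (1−ω)·1.7614 + ω·2.7590 = 2.3600

(-0.9639, 2.3600)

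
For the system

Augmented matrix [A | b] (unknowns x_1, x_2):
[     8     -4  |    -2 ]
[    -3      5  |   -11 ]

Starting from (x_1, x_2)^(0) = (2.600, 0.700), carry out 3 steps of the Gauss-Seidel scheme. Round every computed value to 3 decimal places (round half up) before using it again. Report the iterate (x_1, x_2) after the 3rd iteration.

(-1.746, -3.248)

Iteration 1:
  x_1 = (-2 - (-4)·0.700) / (8) = 0.100
  x_2 = (-11 - (-3)·0.100) / (5) = -2.140
Iteration 2:
  x_1 = (-2 - (-4)·-2.140) / (8) = -1.320
  x_2 = (-11 - (-3)·-1.320) / (5) = -2.992
Iteration 3:
  x_1 = (-2 - (-4)·-2.992) / (8) = -1.746
  x_2 = (-11 - (-3)·-1.746) / (5) = -3.248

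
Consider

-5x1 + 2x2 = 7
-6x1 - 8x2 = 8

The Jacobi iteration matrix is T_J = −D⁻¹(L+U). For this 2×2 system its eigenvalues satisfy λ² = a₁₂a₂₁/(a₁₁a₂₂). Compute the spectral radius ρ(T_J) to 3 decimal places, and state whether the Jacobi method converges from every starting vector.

0.548

a₁₂a₂₁/(a₁₁a₂₂) = (2)·(-6) / ((-5)·(-8)) = -0.300000
ρ = √|-0.300000| = √0.300000 = 0.548
ρ < 1, so Jacobi converges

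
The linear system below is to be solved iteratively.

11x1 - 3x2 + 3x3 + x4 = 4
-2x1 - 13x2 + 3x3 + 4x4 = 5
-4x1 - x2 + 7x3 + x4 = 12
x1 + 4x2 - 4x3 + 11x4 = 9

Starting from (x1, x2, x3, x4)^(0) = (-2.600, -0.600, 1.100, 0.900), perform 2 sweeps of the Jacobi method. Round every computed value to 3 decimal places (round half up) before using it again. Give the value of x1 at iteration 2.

Iteration 1:
  x1 = (4 - (-3)·-0.600 - (3)·1.100 - (1)·0.900) / (11) = -0.182
  x2 = (5 - (-2)·-2.600 - (3)·1.100 - (4)·0.900) / (-13) = 0.546
  x3 = (12 - (-4)·-2.600 - (-1)·-0.600 - (1)·0.900) / (7) = 0.014
  x4 = (9 - (1)·-2.600 - (4)·-0.600 - (-4)·1.100) / (11) = 1.673
Iteration 2:
  x1 = (4 - (-3)·0.546 - (3)·0.014 - (1)·1.673) / (11) = 0.357
  x2 = (5 - (-2)·-0.182 - (3)·0.014 - (4)·1.673) / (-13) = 0.161
  x3 = (12 - (-4)·-0.182 - (-1)·0.546 - (1)·1.673) / (7) = 1.449
  x4 = (9 - (1)·-0.182 - (4)·0.546 - (-4)·0.014) / (11) = 0.641

0.357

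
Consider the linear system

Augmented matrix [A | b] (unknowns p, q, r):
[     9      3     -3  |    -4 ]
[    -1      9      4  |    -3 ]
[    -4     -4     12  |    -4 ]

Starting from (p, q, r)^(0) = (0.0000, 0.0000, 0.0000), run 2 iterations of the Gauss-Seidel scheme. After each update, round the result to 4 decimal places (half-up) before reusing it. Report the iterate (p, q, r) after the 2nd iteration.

Iteration 1:
  p = (-4 - (3)·0.0000 - (-3)·0.0000) / (9) = -0.4444
  q = (-3 - (-1)·-0.4444 - (4)·0.0000) / (9) = -0.3827
  r = (-4 - (-4)·-0.4444 - (-4)·-0.3827) / (12) = -0.6090
Iteration 2:
  p = (-4 - (3)·-0.3827 - (-3)·-0.6090) / (9) = -0.5199
  q = (-3 - (-1)·-0.5199 - (4)·-0.6090) / (9) = -0.1204
  r = (-4 - (-4)·-0.5199 - (-4)·-0.1204) / (12) = -0.5468

(-0.5199, -0.1204, -0.5468)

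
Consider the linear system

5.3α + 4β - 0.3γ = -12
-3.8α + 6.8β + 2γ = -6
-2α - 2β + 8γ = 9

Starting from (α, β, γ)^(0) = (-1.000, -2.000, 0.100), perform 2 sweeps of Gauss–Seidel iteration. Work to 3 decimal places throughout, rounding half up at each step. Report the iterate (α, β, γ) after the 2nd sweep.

Iteration 1:
  α = (-12 - (4)·-2.000 - (-0.3)·0.100) / (5.3) = -0.749
  β = (-6 - (-3.8)·-0.749 - (2)·0.100) / (6.8) = -1.330
  γ = (9 - (-2)·-0.749 - (-2)·-1.330) / (8) = 0.605
Iteration 2:
  α = (-12 - (4)·-1.330 - (-0.3)·0.605) / (5.3) = -1.226
  β = (-6 - (-3.8)·-1.226 - (2)·0.605) / (6.8) = -1.745
  γ = (9 - (-2)·-1.226 - (-2)·-1.745) / (8) = 0.382

(-1.226, -1.745, 0.382)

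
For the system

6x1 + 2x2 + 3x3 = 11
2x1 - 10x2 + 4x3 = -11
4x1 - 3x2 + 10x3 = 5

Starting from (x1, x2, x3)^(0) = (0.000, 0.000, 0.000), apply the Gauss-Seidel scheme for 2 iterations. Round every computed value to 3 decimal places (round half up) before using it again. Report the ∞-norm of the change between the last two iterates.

Iteration 1:
  x1 = (11 - (2)·0.000 - (3)·0.000) / (6) = 1.833
  x2 = (-11 - (2)·1.833 - (4)·0.000) / (-10) = 1.467
  x3 = (5 - (4)·1.833 - (-3)·1.467) / (10) = 0.207
Iteration 2:
  x1 = (11 - (2)·1.467 - (3)·0.207) / (6) = 1.241
  x2 = (-11 - (2)·1.241 - (4)·0.207) / (-10) = 1.431
  x3 = (5 - (4)·1.241 - (-3)·1.431) / (10) = 0.433
Change: (-0.592, -0.036, 0.226) → max |·| = 0.592

0.592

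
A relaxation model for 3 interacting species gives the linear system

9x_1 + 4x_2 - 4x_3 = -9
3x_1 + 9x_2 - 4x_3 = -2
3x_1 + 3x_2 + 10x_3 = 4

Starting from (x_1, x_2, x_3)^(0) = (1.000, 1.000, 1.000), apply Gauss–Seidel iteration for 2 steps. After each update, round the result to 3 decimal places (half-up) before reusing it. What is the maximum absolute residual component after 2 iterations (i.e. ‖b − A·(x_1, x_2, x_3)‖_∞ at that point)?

Iteration 1:
  x_1 = (-9 - (4)·1.000 - (-4)·1.000) / (9) = -1.000
  x_2 = (-2 - (3)·-1.000 - (-4)·1.000) / (9) = 0.556
  x_3 = (4 - (3)·-1.000 - (3)·0.556) / (10) = 0.533
Iteration 2:
  x_1 = (-9 - (4)·0.556 - (-4)·0.533) / (9) = -1.010
  x_2 = (-2 - (3)·-1.010 - (-4)·0.533) / (9) = 0.351
  x_3 = (4 - (3)·-1.010 - (3)·0.351) / (10) = 0.598
Residual b − A·x = (1.078, 0.263, -0.003); ∞-norm = 1.078

1.078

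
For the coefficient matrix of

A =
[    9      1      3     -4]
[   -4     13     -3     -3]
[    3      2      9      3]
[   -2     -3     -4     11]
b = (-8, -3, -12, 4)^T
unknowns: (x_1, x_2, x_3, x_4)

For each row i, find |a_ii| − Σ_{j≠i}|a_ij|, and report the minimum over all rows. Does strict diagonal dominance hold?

1

row 1: |9| − (1+3+4) = 1
row 2: |13| − (4+3+3) = 3
row 3: |9| − (3+2+3) = 1
row 4: |11| − (2+3+4) = 2
minimum over rows = 1 → strictly diagonally dominant (convergence guaranteed)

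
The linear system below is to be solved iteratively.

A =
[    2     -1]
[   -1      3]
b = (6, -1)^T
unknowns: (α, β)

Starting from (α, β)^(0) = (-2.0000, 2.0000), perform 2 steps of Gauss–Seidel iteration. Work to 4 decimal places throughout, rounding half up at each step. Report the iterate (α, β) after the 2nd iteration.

(3.5000, 0.8333)

Iteration 1:
  α = (6 - (-1)·2.0000) / (2) = 4.0000
  β = (-1 - (-1)·4.0000) / (3) = 1.0000
Iteration 2:
  α = (6 - (-1)·1.0000) / (2) = 3.5000
  β = (-1 - (-1)·3.5000) / (3) = 0.8333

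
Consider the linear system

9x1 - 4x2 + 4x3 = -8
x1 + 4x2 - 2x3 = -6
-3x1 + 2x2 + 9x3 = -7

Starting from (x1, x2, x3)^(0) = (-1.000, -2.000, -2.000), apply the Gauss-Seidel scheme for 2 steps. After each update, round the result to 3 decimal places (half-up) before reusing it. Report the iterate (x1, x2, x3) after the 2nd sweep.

(-1.649, -1.372, -1.023)

Iteration 1:
  x1 = (-8 - (-4)·-2.000 - (4)·-2.000) / (9) = -0.889
  x2 = (-6 - (1)·-0.889 - (-2)·-2.000) / (4) = -2.278
  x3 = (-7 - (-3)·-0.889 - (2)·-2.278) / (9) = -0.568
Iteration 2:
  x1 = (-8 - (-4)·-2.278 - (4)·-0.568) / (9) = -1.649
  x2 = (-6 - (1)·-1.649 - (-2)·-0.568) / (4) = -1.372
  x3 = (-7 - (-3)·-1.649 - (2)·-1.372) / (9) = -1.023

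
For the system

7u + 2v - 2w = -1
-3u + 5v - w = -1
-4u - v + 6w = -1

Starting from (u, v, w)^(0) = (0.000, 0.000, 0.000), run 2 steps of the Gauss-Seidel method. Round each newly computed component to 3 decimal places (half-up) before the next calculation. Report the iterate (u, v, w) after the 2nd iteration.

Iteration 1:
  u = (-1 - (2)·0.000 - (-2)·0.000) / (7) = -0.143
  v = (-1 - (-3)·-0.143 - (-1)·0.000) / (5) = -0.286
  w = (-1 - (-4)·-0.143 - (-1)·-0.286) / (6) = -0.310
Iteration 2:
  u = (-1 - (2)·-0.286 - (-2)·-0.310) / (7) = -0.150
  v = (-1 - (-3)·-0.150 - (-1)·-0.310) / (5) = -0.352
  w = (-1 - (-4)·-0.150 - (-1)·-0.352) / (6) = -0.325

(-0.150, -0.352, -0.325)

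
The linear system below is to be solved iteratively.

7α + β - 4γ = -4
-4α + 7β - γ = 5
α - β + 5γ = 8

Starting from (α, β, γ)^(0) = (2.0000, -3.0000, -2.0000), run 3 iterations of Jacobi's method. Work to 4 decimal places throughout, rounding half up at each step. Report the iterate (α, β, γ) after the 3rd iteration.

(0.6600, 0.7656, 1.7037)

Iteration 1:
  α = (-4 - (1)·-3.0000 - (-4)·-2.0000) / (7) = -1.2857
  β = (5 - (-4)·2.0000 - (-1)·-2.0000) / (7) = 1.5714
  γ = (8 - (1)·2.0000 - (-1)·-3.0000) / (5) = 0.6000
Iteration 2:
  α = (-4 - (1)·1.5714 - (-4)·0.6000) / (7) = -0.4531
  β = (5 - (-4)·-1.2857 - (-1)·0.6000) / (7) = 0.0653
  γ = (8 - (1)·-1.2857 - (-1)·1.5714) / (5) = 2.1714
Iteration 3:
  α = (-4 - (1)·0.0653 - (-4)·2.1714) / (7) = 0.6600
  β = (5 - (-4)·-0.4531 - (-1)·2.1714) / (7) = 0.7656
  γ = (8 - (1)·-0.4531 - (-1)·0.0653) / (5) = 1.7037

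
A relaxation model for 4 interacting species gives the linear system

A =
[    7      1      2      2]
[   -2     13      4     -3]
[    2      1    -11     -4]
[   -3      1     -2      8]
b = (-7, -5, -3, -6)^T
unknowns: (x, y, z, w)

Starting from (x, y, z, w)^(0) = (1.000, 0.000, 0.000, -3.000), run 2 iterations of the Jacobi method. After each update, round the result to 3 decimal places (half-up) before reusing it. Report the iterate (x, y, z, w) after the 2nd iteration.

Iteration 1:
  x = (-7 - (1)·0.000 - (2)·0.000 - (2)·-3.000) / (7) = -0.143
  y = (-5 - (-2)·1.000 - (4)·0.000 - (-3)·-3.000) / (13) = -0.923
  z = (-3 - (2)·1.000 - (1)·0.000 - (-4)·-3.000) / (-11) = 1.545
  w = (-6 - (-3)·1.000 - (1)·0.000 - (-2)·0.000) / (8) = -0.375
Iteration 2:
  x = (-7 - (1)·-0.923 - (2)·1.545 - (2)·-0.375) / (7) = -1.202
  y = (-5 - (-2)·-0.143 - (4)·1.545 - (-3)·-0.375) / (13) = -0.969
  z = (-3 - (2)·-0.143 - (1)·-0.923 - (-4)·-0.375) / (-11) = 0.299
  w = (-6 - (-3)·-0.143 - (1)·-0.923 - (-2)·1.545) / (8) = -0.302

(-1.202, -0.969, 0.299, -0.302)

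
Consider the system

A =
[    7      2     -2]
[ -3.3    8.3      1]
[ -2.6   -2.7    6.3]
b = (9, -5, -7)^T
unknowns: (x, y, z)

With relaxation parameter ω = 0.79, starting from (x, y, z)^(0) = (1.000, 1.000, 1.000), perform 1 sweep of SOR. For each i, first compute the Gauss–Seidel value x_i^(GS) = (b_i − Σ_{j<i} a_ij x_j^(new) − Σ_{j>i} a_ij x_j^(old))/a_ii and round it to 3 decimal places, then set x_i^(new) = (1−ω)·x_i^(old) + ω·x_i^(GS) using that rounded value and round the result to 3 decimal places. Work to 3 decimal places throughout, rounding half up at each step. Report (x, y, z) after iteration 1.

(1.226, 0.024, -0.260)

Iteration 1:
  x: GS value = (9 - (2)·1.000 - (-2)·1.000) / (7) = 1.286;  x ← (1−ω)·1.000 + ω·1.286 = 1.226
  y: GS value = (-5 - (-3.3)·1.226 - (1)·1.000) / (8.3) = -0.235;  y ← (1−ω)·1.000 + ω·-0.235 = 0.024
  z: GS value = (-7 - (-2.6)·1.226 - (-2.7)·0.024) / (6.3) = -0.595;  z ← (1−ω)·1.000 + ω·-0.595 = -0.260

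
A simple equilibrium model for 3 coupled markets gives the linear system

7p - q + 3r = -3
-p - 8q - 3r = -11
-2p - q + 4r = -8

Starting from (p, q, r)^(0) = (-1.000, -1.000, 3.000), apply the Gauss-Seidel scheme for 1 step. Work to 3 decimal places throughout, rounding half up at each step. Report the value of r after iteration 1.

Iteration 1:
  p = (-3 - (-1)·-1.000 - (3)·3.000) / (7) = -1.857
  q = (-11 - (-1)·-1.857 - (-3)·3.000) / (-8) = 0.482
  r = (-8 - (-2)·-1.857 - (-1)·0.482) / (4) = -2.808

-2.808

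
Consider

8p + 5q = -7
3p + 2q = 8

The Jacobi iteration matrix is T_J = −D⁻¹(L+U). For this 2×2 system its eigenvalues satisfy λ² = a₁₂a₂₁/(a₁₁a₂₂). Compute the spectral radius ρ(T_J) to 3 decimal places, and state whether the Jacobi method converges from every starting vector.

0.968

a₁₂a₂₁/(a₁₁a₂₂) = (5)·(3) / ((8)·(2)) = 0.937500
ρ = √|0.937500| = √0.937500 = 0.968
ρ < 1, so Jacobi converges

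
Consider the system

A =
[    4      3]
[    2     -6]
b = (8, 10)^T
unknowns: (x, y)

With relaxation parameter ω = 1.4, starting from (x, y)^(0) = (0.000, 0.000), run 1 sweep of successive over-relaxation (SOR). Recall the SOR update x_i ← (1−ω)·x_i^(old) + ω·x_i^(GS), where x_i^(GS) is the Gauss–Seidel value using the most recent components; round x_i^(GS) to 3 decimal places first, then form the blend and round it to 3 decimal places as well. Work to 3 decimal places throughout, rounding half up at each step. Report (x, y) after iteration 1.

Iteration 1:
  x: GS value = (8 - (3)·0.000) / (4) = 2.000;  x ← (1−ω)·0.000 + ω·2.000 = 2.800
  y: GS value = (10 - (2)·2.800) / (-6) = -0.733;  y ← (1−ω)·0.000 + ω·-0.733 = -1.026

(2.800, -1.026)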